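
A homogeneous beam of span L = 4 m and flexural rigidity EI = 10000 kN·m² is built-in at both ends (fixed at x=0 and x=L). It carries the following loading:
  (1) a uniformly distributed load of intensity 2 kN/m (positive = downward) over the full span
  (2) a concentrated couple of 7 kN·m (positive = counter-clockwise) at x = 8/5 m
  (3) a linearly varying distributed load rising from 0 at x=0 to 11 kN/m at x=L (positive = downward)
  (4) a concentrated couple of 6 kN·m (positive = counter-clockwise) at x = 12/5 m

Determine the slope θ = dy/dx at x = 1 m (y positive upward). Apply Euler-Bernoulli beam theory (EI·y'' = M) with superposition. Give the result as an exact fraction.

θ(1) = -3281/8000000 rad

Load 1 — uniform load w=2 kN/m over full span:
  θ_1 = -wx(L-x)(L-2x)/(12EI) = -2·1·(4-1)·(4-2·1)/(12·10000) = -1/10000 rad
Load 2 — applied couple M₀=7 kN·m at a=8/5 m (b=L-a=12/5):
  θ_2 = (R_Ax²/2 - M_Ax)/EI  [x≤a] with R_A=63/25, M_A=21/25 = ((63/25)·1²/2 - (21/25)·1)/10000 = 21/500000 rad
Load 3 — triangular load w₀=11 kN/m (0→w₀ over full span):
  θ_3 = -w₀(2x(L-x)(L-2x)(x+2L)+x²(L-x)²)/(120LEI) = -11·(2·1·(4-1)·(4-2·1)·(1+2·4)+1²·(4-1)²)/(120·4·10000) = -429/1600000 rad
Load 4 — applied couple M₀=6 kN·m at a=12/5 m (b=L-a=8/5):
  θ_4 = (R_Ax²/2 - M_Ax)/EI  [x≤a] with R_A=54/25, M_A=48/25 = ((54/25)·1²/2 - (48/25)·1)/10000 = -21/250000 rad
Superposition: θ = Σ θ_i = -3281/8000000 rad ≈ -0.000410 rad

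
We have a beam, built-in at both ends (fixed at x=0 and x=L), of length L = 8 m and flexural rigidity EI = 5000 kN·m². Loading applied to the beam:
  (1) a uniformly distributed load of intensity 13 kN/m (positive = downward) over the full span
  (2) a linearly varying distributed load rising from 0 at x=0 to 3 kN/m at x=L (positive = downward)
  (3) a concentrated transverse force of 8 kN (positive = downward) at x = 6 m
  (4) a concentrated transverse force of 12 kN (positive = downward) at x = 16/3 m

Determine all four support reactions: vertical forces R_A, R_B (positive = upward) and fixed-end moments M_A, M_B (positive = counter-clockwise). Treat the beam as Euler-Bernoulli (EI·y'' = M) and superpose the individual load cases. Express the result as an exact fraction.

R_A = 10793/180 kN, M_A = 3863/45 kN·m, R_B = 13687/180 kN, M_B = -4597/45 kN·m

Load 1 — uniform load w=13 kN/m over full span:
  R_A = wL/2 = 13·8/2 = 52 kN
  M_A = wL²/12 = 13·8²/12 = 208/3 kN·m
  R_B = wL/2 = 13·8/2 = 52 kN
  M_B = -wL²/12 = -13·8²/12 = -208/3 kN·m
Load 2 — triangular load w₀=3 kN/m (0→w₀ over full span):
  R_A = 3w₀L/20 = 3·3·8/20 = 18/5 kN
  M_A = w₀L²/30 = 3·8²/30 = 32/5 kN·m
  R_B = 7w₀L/20 = 7·3·8/20 = 42/5 kN
  M_B = -w₀L²/20 = -3·8²/20 = -48/5 kN·m
Load 3 — point force P=8 kN at a=6 m (b=L-a=2):
  R_A = Pb²(3a+b)/L³ = 8·2²·(3·6+2)/8³ = 5/4 kN
  M_A = Pab²/L² = 8·6·2²/8² = 3 kN·m
  R_B = Pa²(a+3b)/L³ = 8·6²·(6+3·2)/8³ = 27/4 kN
  M_B = -Pa²b/L² = -8·6²·2/8² = -9 kN·m
Load 4 — point force P=12 kN at a=16/3 m (b=L-a=8/3):
  R_A = Pb²(3a+b)/L³ = 12·(8/3)²·(3·(16/3)+(8/3))/8³ = 28/9 kN
  M_A = Pab²/L² = 12·(16/3)·(8/3)²/8² = 64/9 kN·m
  R_B = Pa²(a+3b)/L³ = 12·(16/3)²·((16/3)+3·(8/3))/8³ = 80/9 kN
  M_B = -Pa²b/L² = -12·(16/3)²·(8/3)/8² = -128/9 kN·m
Superposition: R_A = 10793/180 kN, M_A = 3863/45 kN·m, R_B = 13687/180 kN, M_B = -4597/45 kN·m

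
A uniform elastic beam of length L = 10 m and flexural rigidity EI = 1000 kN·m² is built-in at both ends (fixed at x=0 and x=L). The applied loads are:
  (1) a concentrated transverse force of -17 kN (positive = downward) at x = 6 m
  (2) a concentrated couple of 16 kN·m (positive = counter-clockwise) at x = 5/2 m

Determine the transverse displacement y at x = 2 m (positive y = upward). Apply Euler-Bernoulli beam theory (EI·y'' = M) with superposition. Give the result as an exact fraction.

Load 1 — point force P=-17 kN at a=6 m (b=L-a=4):
  y_1 = -Pb²x²(3aL-(3a+b)x)/(6L³EI)  [x≤a] = -(-17)·4²·2²·(3·6·10-(3·6+4)·2)/(6·10³·1000) = 1156/46875 m
Load 2 — applied couple M₀=16 kN·m at a=5/2 m (b=L-a=15/2):
  y_2 = (R_Ax³/6 - M_Ax²/2)/EI  [x≤a] with R_A=9/5, M_A=-3 = ((9/5)·2³/6 - (-3)·2²/2)/1000 = 21/2500 m
Superposition: y = Σ y_i = 6199/187500 m ≈ 0.033061 m

y(2) = 6199/187500 m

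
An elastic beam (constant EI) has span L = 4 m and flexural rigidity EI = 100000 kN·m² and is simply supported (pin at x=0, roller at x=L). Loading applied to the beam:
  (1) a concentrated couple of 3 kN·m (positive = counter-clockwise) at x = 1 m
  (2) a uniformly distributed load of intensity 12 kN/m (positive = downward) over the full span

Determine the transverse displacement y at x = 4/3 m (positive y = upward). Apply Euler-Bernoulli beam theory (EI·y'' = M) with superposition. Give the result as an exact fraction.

y(4/3) = -2657/8100000 m

Load 1 — applied couple M₀=3 kN·m at a=1 m (b=L-a=3):
  y_1 = (M₀x³/(6L)-M₀(x-a)²/2+C₁x)/EI  [x>a] with C₁=M₀(3b²-L²)/(6L)=11/8 = (3·(4/3)³/(6·4)-3·((4/3)-1)²/2+(11/8)·(4/3))/100000 = 53/2700000 m
Load 2 — uniform load w=12 kN/m over full span:
  y_2 = -wx(L³-2Lx²+x³)/(24EI) = -12·(4/3)·(4³-2·4·(4/3)²+(4/3)³)/(24·100000) = -88/253125 m
Superposition: y = Σ y_i = -2657/8100000 m ≈ -0.000328 m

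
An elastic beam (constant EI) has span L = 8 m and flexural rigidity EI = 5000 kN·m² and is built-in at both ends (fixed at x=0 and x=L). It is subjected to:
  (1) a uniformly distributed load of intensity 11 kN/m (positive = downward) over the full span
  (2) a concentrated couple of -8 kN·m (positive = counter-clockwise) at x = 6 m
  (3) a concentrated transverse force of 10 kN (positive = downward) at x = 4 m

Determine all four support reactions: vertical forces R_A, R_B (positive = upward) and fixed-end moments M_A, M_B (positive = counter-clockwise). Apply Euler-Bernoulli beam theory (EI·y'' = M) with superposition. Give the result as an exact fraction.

Load 1 — uniform load w=11 kN/m over full span:
  R_A = wL/2 = 11·8/2 = 44 kN
  M_A = wL²/12 = 11·8²/12 = 176/3 kN·m
  R_B = wL/2 = 11·8/2 = 44 kN
  M_B = -wL²/12 = -11·8²/12 = -176/3 kN·m
Load 2 — applied couple M₀=-8 kN·m at a=6 m (b=L-a=2):
  R_A = 6M₀ab/L³ = 6·(-8)·6·2/8³ = -9/8 kN
  M_A = M₀b(2a-b)/L² = (-8)·2·(2·6-2)/8² = -5/2 kN·m
  R_B = -6M₀ab/L³ = -6·(-8)·6·2/8³ = 9/8 kN
  M_B = M₀a(2b-a)/L² = (-8)·6·(2·2-6)/8² = 3/2 kN·m
Load 3 — point force P=10 kN at a=4 m (b=L-a=4):
  R_A = Pb²(3a+b)/L³ = 10·4²·(3·4+4)/8³ = 5 kN
  M_A = Pab²/L² = 10·4·4²/8² = 10 kN·m
  R_B = Pa²(a+3b)/L³ = 10·4²·(4+3·4)/8³ = 5 kN
  M_B = -Pa²b/L² = -10·4²·4/8² = -10 kN·m
Superposition: R_A = 383/8 kN, M_A = 397/6 kN·m, R_B = 401/8 kN, M_B = -403/6 kN·m

R_A = 383/8 kN, M_A = 397/6 kN·m, R_B = 401/8 kN, M_B = -403/6 kN·m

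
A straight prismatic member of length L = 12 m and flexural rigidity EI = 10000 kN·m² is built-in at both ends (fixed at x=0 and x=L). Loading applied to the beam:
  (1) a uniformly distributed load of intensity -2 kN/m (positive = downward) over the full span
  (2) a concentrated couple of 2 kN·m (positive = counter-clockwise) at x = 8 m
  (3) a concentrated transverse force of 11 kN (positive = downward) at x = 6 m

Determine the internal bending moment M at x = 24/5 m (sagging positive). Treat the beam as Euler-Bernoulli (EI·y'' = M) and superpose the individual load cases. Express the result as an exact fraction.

Load 1 — uniform load w=-2 kN/m over full span:
  M_1 = wLx/2 - wL²/12 - wx²/2 = (-2)·12·(24/5)/2 - (-2)·12²/12 - (-2)·(24/5)²/2 = -264/25 kN·m
Load 2 — applied couple M₀=2 kN·m at a=8 m (b=L-a=4):
  M_2 = R_Ax - M_A  [x≤a] with R_A=2/9, M_A=2/3 = (2/9)·(24/5) - (2/3) = 2/5 kN·m
Load 3 — point force P=11 kN at a=6 m (b=L-a=6):
  M_3 = Pb²(3a+b)x/L³ - Pab²/L²  [x≤a] = 11·6²·(3·6+6)·(24/5)/12³ - 11·6·6²/12² = 99/10 kN·m
Superposition: M = Σ M_i = -13/50 kN·m ≈ -0.260000 kN·m

M(24/5) = -13/50 kN·m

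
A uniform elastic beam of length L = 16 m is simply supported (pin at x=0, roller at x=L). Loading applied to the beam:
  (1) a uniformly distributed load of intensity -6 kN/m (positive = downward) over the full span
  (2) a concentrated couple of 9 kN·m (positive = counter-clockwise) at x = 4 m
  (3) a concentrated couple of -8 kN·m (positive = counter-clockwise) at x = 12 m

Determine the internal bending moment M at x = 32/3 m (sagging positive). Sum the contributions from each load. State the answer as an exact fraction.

M(32/3) = -179 kN·m

Load 1 — uniform load w=-6 kN/m over full span:
  M_1 = wx(L-x)/2 = (-6)·(32/3)·(16-(32/3))/2 = -512/3 kN·m
Load 2 — applied couple M₀=9 kN·m at a=4 m (b=L-a=12):
  M_2 = M₀x/L - M₀  [x>a] = 9·(32/3)/16 - 9 = -3 kN·m
Load 3 — applied couple M₀=-8 kN·m at a=12 m (b=L-a=4):
  M_3 = M₀x/L  [x≤a] = (-8)·(32/3)/16 = -16/3 kN·m
Superposition: M = Σ M_i = -179 kN·m ≈ -179.000000 kN·m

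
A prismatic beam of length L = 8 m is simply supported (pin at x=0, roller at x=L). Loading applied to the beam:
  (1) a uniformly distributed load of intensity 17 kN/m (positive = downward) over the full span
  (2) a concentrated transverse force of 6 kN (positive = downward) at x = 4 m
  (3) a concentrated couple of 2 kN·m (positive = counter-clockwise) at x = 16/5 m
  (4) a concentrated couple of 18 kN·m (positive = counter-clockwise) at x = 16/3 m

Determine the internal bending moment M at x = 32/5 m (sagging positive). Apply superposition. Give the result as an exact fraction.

Load 1 — uniform load w=17 kN/m over full span:
  M_1 = wx(L-x)/2 = 17·(32/5)·(8-(32/5))/2 = 2176/25 kN·m
Load 2 — point force P=6 kN at a=4 m (b=L-a=4):
  M_2 = Pa(L-x)/L  [x>a] = 6·4·(8-(32/5))/8 = 24/5 kN·m
Load 3 — applied couple M₀=2 kN·m at a=16/5 m (b=L-a=24/5):
  M_3 = M₀x/L - M₀  [x>a] = 2·(32/5)/8 - 2 = -2/5 kN·m
Load 4 — applied couple M₀=18 kN·m at a=16/3 m (b=L-a=8/3):
  M_4 = M₀x/L - M₀  [x>a] = 18·(32/5)/8 - 18 = -18/5 kN·m
Superposition: M = Σ M_i = 2196/25 kN·m ≈ 87.840000 kN·m

M(32/5) = 2196/25 kN·m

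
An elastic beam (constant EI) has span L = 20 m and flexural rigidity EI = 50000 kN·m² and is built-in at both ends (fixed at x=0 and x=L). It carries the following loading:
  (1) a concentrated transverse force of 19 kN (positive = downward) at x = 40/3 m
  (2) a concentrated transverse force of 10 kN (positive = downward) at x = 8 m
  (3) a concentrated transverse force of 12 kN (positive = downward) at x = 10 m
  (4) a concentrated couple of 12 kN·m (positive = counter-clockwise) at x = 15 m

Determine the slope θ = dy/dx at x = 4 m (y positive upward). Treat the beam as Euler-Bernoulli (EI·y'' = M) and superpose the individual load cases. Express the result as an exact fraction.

θ(4) = -9203/2109375 rad

Load 1 — point force P=19 kN at a=40/3 m (b=L-a=20/3):
  θ_1 = -Pb²x(2aL-(3a+b)x)/(2L³EI)  [x≤a] = -19·(20/3)²·4·(2·(40/3)·20-(3·(40/3)+(20/3))·4)/(2·20³·50000) = -247/168750 rad
Load 2 — point force P=10 kN at a=8 m (b=L-a=12):
  θ_2 = -Pb²x(2aL-(3a+b)x)/(2L³EI)  [x≤a] = -10·12²·4·(2·8·20-(3·8+12)·4)/(2·20³·50000) = -99/78125 rad
Load 3 — point force P=12 kN at a=10 m (b=L-a=10):
  θ_3 = -Pb²x(2aL-(3a+b)x)/(2L³EI)  [x≤a] = -12·10²·4·(2·10·20-(3·10+10)·4)/(2·20³·50000) = -9/6250 rad
Load 4 — applied couple M₀=12 kN·m at a=15 m (b=L-a=5):
  θ_4 = (R_Ax²/2 - M_Ax)/EI  [x≤a] with R_A=27/40, M_A=15/4 = ((27/40)·4²/2 - (15/4)·4)/50000 = -3/15625 rad
Superposition: θ = Σ θ_i = -9203/2109375 rad ≈ -0.004363 rad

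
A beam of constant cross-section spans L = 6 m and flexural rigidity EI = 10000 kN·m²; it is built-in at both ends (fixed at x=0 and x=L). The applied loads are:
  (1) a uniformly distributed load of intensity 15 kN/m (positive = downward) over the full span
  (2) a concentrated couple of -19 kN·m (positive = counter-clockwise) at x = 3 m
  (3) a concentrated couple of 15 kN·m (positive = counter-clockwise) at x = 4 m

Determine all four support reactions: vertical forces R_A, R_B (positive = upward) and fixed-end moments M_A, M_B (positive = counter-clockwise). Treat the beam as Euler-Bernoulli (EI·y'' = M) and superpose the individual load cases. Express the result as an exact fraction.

Load 1 — uniform load w=15 kN/m over full span:
  R_A = wL/2 = 15·6/2 = 45 kN
  M_A = wL²/12 = 15·6²/12 = 45 kN·m
  R_B = wL/2 = 15·6/2 = 45 kN
  M_B = -wL²/12 = -15·6²/12 = -45 kN·m
Load 2 — applied couple M₀=-19 kN·m at a=3 m (b=L-a=3):
  R_A = 6M₀ab/L³ = 6·(-19)·3·3/6³ = -19/4 kN
  M_A = M₀b(2a-b)/L² = (-19)·3·(2·3-3)/6² = -19/4 kN·m
  R_B = -6M₀ab/L³ = -6·(-19)·3·3/6³ = 19/4 kN
  M_B = M₀a(2b-a)/L² = (-19)·3·(2·3-3)/6² = -19/4 kN·m
Load 3 — applied couple M₀=15 kN·m at a=4 m (b=L-a=2):
  R_A = 6M₀ab/L³ = 6·15·4·2/6³ = 10/3 kN
  M_A = M₀b(2a-b)/L² = 15·2·(2·4-2)/6² = 5 kN·m
  R_B = -6M₀ab/L³ = -6·15·4·2/6³ = -10/3 kN
  M_B = M₀a(2b-a)/L² = 15·4·(2·2-4)/6² = 0 kN·m
Superposition: R_A = 523/12 kN, M_A = 181/4 kN·m, R_B = 557/12 kN, M_B = -199/4 kN·m

R_A = 523/12 kN, M_A = 181/4 kN·m, R_B = 557/12 kN, M_B = -199/4 kN·m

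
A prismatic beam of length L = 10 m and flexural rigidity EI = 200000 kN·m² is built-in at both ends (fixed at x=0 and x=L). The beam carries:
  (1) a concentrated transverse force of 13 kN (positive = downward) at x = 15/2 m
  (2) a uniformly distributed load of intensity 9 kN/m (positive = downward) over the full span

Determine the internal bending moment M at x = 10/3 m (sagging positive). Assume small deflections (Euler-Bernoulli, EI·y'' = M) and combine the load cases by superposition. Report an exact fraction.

Load 1 — point force P=13 kN at a=15/2 m (b=L-a=5/2):
  M_1 = Pb²(3a+b)x/L³ - Pab²/L²  [x≤a] = 13·(5/2)²·(3·(15/2)+(5/2))·(10/3)/10³ - 13·(15/2)·(5/2)²/10² = 65/96 kN·m
Load 2 — uniform load w=9 kN/m over full span:
  M_2 = wLx/2 - wL²/12 - wx²/2 = 9·10·(10/3)/2 - 9·10²/12 - 9·(10/3)²/2 = 25 kN·m
Superposition: M = Σ M_i = 2465/96 kN·m ≈ 25.677083 kN·m

M(10/3) = 2465/96 kN·m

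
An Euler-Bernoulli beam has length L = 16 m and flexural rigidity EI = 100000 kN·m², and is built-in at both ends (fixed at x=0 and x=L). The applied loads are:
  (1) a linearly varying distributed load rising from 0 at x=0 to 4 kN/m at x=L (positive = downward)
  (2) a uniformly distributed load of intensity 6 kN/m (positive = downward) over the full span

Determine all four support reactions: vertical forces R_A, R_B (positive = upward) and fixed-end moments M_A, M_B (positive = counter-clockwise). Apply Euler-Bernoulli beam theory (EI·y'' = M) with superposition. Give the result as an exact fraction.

R_A = 288/5 kN, M_A = 2432/15 kN·m, R_B = 352/5 kN, M_B = -896/5 kN·m

Load 1 — triangular load w₀=4 kN/m (0→w₀ over full span):
  R_A = 3w₀L/20 = 3·4·16/20 = 48/5 kN
  M_A = w₀L²/30 = 4·16²/30 = 512/15 kN·m
  R_B = 7w₀L/20 = 7·4·16/20 = 112/5 kN
  M_B = -w₀L²/20 = -4·16²/20 = -256/5 kN·m
Load 2 — uniform load w=6 kN/m over full span:
  R_A = wL/2 = 6·16/2 = 48 kN
  M_A = wL²/12 = 6·16²/12 = 128 kN·m
  R_B = wL/2 = 6·16/2 = 48 kN
  M_B = -wL²/12 = -6·16²/12 = -128 kN·m
Superposition: R_A = 288/5 kN, M_A = 2432/15 kN·m, R_B = 352/5 kN, M_B = -896/5 kN·m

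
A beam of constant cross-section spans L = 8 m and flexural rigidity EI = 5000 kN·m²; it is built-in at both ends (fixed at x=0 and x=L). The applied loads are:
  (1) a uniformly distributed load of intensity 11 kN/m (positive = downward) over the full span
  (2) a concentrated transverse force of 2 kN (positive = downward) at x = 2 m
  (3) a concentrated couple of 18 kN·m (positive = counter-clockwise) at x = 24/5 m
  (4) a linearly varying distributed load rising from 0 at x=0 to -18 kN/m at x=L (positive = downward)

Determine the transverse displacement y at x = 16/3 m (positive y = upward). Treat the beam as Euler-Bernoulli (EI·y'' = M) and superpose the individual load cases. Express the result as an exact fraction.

Load 1 — uniform load w=11 kN/m over full span:
  y_1 = -wx²(L-x)²/(24EI) = -11·(16/3)²·(8-(16/3))²/(24·5000) = -2816/151875 m
Load 2 — point force P=2 kN at a=2 m (b=L-a=6):
  y_2 = -Pa²(L-x)²(3bL-(3b+a)(L-x))/(6L³EI)  [x>a] = -2·2²·(8-(16/3))²·(3·6·8-(3·6+2)·(8-(16/3)))/(6·8³·5000) = -17/50625 m
Load 3 — applied couple M₀=18 kN·m at a=24/5 m (b=L-a=16/5):
  y_3 = (R_Ax³/6 - M_Ax²/2 - M₀(x-a)²/2)/EI  [x>a] with R_A=81/25, M_A=144/25 = ((81/25)·(16/3)³/6 - (144/25)·(16/3)²/2 - 18·((16/3)-(24/5))²/2)/5000 = -8/15625 m
Load 4 — triangular load w₀=-18 kN/m (0→w₀ over full span):
  y_4 = -w₀x²(L-x)²(x+2L)/(120LEI) = -(-18)·(16/3)²·(8-(16/3))²·((16/3)+2·8)/(120·8·5000) = 4096/253125 m
Superposition: y = Σ y_i = -12179/3796875 m ≈ -0.003208 m

y(16/3) = -12179/3796875 m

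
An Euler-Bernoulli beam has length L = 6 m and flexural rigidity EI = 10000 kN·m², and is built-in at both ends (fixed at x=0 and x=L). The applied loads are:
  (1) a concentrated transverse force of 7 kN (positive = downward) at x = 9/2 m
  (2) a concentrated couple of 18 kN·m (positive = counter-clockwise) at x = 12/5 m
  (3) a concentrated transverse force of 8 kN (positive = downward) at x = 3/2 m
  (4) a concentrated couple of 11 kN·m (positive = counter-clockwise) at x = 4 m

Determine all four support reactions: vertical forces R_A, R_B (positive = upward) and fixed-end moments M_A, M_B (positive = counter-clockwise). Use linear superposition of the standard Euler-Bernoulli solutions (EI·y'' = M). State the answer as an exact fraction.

Load 1 — point force P=7 kN at a=9/2 m (b=L-a=3/2):
  R_A = Pb²(3a+b)/L³ = 7·(3/2)²·(3·(9/2)+(3/2))/6³ = 35/32 kN
  M_A = Pab²/L² = 7·(9/2)·(3/2)²/6² = 63/32 kN·m
  R_B = Pa²(a+3b)/L³ = 7·(9/2)²·((9/2)+3·(3/2))/6³ = 189/32 kN
  M_B = -Pa²b/L² = -7·(9/2)²·(3/2)/6² = -189/32 kN·m
Load 2 — applied couple M₀=18 kN·m at a=12/5 m (b=L-a=18/5):
  R_A = 6M₀ab/L³ = 6·18·(12/5)·(18/5)/6³ = 108/25 kN
  M_A = M₀b(2a-b)/L² = 18·(18/5)·(2·(12/5)-(18/5))/6² = 54/25 kN·m
  R_B = -6M₀ab/L³ = -6·18·(12/5)·(18/5)/6³ = -108/25 kN
  M_B = M₀a(2b-a)/L² = 18·(12/5)·(2·(18/5)-(12/5))/6² = 144/25 kN·m
Load 3 — point force P=8 kN at a=3/2 m (b=L-a=9/2):
  R_A = Pb²(3a+b)/L³ = 8·(9/2)²·(3·(3/2)+(9/2))/6³ = 27/4 kN
  M_A = Pab²/L² = 8·(3/2)·(9/2)²/6² = 27/4 kN·m
  R_B = Pa²(a+3b)/L³ = 8·(3/2)²·((3/2)+3·(9/2))/6³ = 5/4 kN
  M_B = -Pa²b/L² = -8·(3/2)²·(9/2)/6² = -9/4 kN·m
Load 4 — applied couple M₀=11 kN·m at a=4 m (b=L-a=2):
  R_A = 6M₀ab/L³ = 6·11·4·2/6³ = 22/9 kN
  M_A = M₀b(2a-b)/L² = 11·2·(2·4-2)/6² = 11/3 kN·m
  R_B = -6M₀ab/L³ = -6·11·4·2/6³ = -22/9 kN
  M_B = M₀a(2b-a)/L² = 11·4·(2·2-4)/6² = 0 kN·m
Superposition: R_A = 105179/7200 kN, M_A = 34909/2400 kN·m, R_B = 2821/7200 kN, M_B = -1917/800 kN·m

R_A = 105179/7200 kN, M_A = 34909/2400 kN·m, R_B = 2821/7200 kN, M_B = -1917/800 kN·m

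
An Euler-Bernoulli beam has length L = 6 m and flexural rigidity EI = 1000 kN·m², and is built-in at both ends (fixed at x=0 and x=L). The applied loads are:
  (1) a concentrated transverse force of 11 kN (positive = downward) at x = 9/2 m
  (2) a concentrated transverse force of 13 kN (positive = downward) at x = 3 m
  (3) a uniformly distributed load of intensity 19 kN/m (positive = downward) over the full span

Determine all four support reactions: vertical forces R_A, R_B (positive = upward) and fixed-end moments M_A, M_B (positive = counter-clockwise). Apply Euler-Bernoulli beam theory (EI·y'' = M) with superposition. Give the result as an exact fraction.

R_A = 2087/32 kN, M_A = 2235/32 kN·m, R_B = 2329/32 kN, M_B = -2433/32 kN·m

Load 1 — point force P=11 kN at a=9/2 m (b=L-a=3/2):
  R_A = Pb²(3a+b)/L³ = 11·(3/2)²·(3·(9/2)+(3/2))/6³ = 55/32 kN
  M_A = Pab²/L² = 11·(9/2)·(3/2)²/6² = 99/32 kN·m
  R_B = Pa²(a+3b)/L³ = 11·(9/2)²·((9/2)+3·(3/2))/6³ = 297/32 kN
  M_B = -Pa²b/L² = -11·(9/2)²·(3/2)/6² = -297/32 kN·m
Load 2 — point force P=13 kN at a=3 m (b=L-a=3):
  R_A = Pb²(3a+b)/L³ = 13·3²·(3·3+3)/6³ = 13/2 kN
  M_A = Pab²/L² = 13·3·3²/6² = 39/4 kN·m
  R_B = Pa²(a+3b)/L³ = 13·3²·(3+3·3)/6³ = 13/2 kN
  M_B = -Pa²b/L² = -13·3²·3/6² = -39/4 kN·m
Load 3 — uniform load w=19 kN/m over full span:
  R_A = wL/2 = 19·6/2 = 57 kN
  M_A = wL²/12 = 19·6²/12 = 57 kN·m
  R_B = wL/2 = 19·6/2 = 57 kN
  M_B = -wL²/12 = -19·6²/12 = -57 kN·m
Superposition: R_A = 2087/32 kN, M_A = 2235/32 kN·m, R_B = 2329/32 kN, M_B = -2433/32 kN·m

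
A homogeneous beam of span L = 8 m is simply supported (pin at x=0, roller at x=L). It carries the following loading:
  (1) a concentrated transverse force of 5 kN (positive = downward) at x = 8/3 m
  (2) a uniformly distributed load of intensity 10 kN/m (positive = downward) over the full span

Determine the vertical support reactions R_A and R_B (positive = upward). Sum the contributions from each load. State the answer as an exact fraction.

Load 1 — point force P=5 kN at a=8/3 m (b=L-a=16/3):
  R_A = Pb/L = 5·(16/3)/8 = 10/3 kN
  R_B = Pa/L = 5·(8/3)/8 = 5/3 kN
Load 2 — uniform load w=10 kN/m over full span:
  R_A = wL/2 = 10·8/2 = 40 kN
  R_B = wL/2 = 10·8/2 = 40 kN
Superposition: R_A = 130/3 kN, R_B = 125/3 kN

R_A = 130/3 kN, R_B = 125/3 kN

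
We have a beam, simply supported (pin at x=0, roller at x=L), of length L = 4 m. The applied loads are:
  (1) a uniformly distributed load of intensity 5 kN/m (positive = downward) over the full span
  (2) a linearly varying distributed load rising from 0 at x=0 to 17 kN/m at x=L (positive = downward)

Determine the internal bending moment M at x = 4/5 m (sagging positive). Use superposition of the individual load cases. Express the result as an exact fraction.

Load 1 — uniform load w=5 kN/m over full span:
  M_1 = wx(L-x)/2 = 5·(4/5)·(4-(4/5))/2 = 32/5 kN·m
Load 2 — triangular load w₀=17 kN/m (0→w₀ over full span):
  M_2 = w₀Lx/6 - w₀x³/(6L) = 17·4·(4/5)/6 - 17·(4/5)³/(6·4) = 1088/125 kN·m
Superposition: M = Σ M_i = 1888/125 kN·m ≈ 15.104000 kN·m

M(4/5) = 1888/125 kN·m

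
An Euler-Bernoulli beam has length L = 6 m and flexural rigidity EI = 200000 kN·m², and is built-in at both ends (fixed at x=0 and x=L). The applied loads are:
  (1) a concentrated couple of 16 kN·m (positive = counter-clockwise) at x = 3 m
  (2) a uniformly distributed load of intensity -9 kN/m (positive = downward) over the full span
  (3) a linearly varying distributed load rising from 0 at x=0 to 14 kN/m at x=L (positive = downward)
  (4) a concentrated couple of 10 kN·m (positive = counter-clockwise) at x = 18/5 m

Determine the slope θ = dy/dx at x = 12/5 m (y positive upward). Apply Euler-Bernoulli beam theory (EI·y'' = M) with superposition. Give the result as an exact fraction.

θ(12/5) = 261/31250000 rad

Load 1 — applied couple M₀=16 kN·m at a=3 m (b=L-a=3):
  θ_1 = (R_Ax²/2 - M_Ax)/EI  [x≤a] with R_A=4, M_A=4 = (4·(12/5)²/2 - 4·(12/5))/200000 = 3/312500 rad
Load 2 — uniform load w=-9 kN/m over full span:
  θ_2 = -wx(L-x)(L-2x)/(12EI) = -(-9)·(12/5)·(6-(12/5))·(6-2·(12/5))/(12·200000) = 243/6250000 rad
Load 3 — triangular load w₀=14 kN/m (0→w₀ over full span):
  θ_3 = -w₀(2x(L-x)(L-2x)(x+2L)+x²(L-x)²)/(120LEI) = -14·(2·(12/5)·(6-(12/5))·(6-2·(12/5))·((12/5)+2·6)+(12/5)²·(6-(12/5))²)/(120·6·200000) = -567/15625000 rad
Load 4 — applied couple M₀=10 kN·m at a=18/5 m (b=L-a=12/5):
  θ_4 = (R_Ax²/2 - M_Ax)/EI  [x≤a] with R_A=12/5, M_A=16/5 = ((12/5)·(12/5)²/2 - (16/5)·(12/5))/200000 = -3/781250 rad
Superposition: θ = Σ θ_i = 261/31250000 rad ≈ 0.000008 rad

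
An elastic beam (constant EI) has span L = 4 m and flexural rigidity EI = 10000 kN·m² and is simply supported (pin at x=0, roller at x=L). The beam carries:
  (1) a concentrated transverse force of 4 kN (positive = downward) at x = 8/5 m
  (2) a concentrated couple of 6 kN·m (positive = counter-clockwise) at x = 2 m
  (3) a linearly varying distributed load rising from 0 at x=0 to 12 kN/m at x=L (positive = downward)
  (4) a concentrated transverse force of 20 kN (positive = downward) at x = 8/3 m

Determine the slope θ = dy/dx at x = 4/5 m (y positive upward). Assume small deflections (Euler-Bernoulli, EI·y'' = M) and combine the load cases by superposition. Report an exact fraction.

θ(4/5) = -1515797/506250000 rad

Load 1 — point force P=4 kN at a=8/5 m (b=L-a=12/5):
  θ_1 = -Pb(L²-b²-3x²)/(6LEI)  [x≤a] = -4·(12/5)·(4²-(12/5)²-3·(4/5)²)/(6·4·10000) = -26/78125 rad
Load 2 — applied couple M₀=6 kN·m at a=2 m (b=L-a=2):
  θ_2 = (M₀x²/(2L)+C₁)/EI  [x≤a] with C₁=M₀(3b²-L²)/(6L)=-1 = (6·(4/5)²/(2·4)+(-1))/10000 = -13/250000 rad
Load 3 — triangular load w₀=12 kN/m (0→w₀ over full span):
  θ_3 = -w₀(7L⁴-30L²x²+15x⁴)/(360LEI) = -12·(7·4⁴-30·4²·(4/5)²+15·(4/5)⁴)/(360·4·10000) = -1456/1171875 rad
Load 4 — point force P=20 kN at a=8/3 m (b=L-a=4/3):
  θ_4 = -Pb(L²-b²-3x²)/(6LEI)  [x≤a] = -20·(4/3)·(4²-(4/3)²-3·(4/5)²)/(6·4·10000) = -346/253125 rad
Superposition: θ = Σ θ_i = -1515797/506250000 rad ≈ -0.002994 rad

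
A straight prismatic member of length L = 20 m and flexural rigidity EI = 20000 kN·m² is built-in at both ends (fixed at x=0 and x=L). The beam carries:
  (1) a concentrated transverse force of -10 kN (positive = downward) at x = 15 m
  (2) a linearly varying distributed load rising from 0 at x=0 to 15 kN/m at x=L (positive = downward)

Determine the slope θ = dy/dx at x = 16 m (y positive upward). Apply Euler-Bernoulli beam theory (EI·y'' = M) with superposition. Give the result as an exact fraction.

θ(16) = 467/20000 rad

Load 1 — point force P=-10 kN at a=15 m (b=L-a=5):
  θ_1 = Pa²(L-x)(2bL-(3b+a)(L-x))/(2L³EI)  [x>a] = (-10)·15²·(20-16)·(2·5·20-(3·5+15)·(20-16))/(2·20³·20000) = -9/4000 rad
Load 2 — triangular load w₀=15 kN/m (0→w₀ over full span):
  θ_2 = -w₀(2x(L-x)(L-2x)(x+2L)+x²(L-x)²)/(120LEI) = -15·(2·16·(20-16)·(20-2·16)·(16+2·20)+16²·(20-16)²)/(120·20·20000) = 16/625 rad
Superposition: θ = Σ θ_i = 467/20000 rad ≈ 0.023350 rad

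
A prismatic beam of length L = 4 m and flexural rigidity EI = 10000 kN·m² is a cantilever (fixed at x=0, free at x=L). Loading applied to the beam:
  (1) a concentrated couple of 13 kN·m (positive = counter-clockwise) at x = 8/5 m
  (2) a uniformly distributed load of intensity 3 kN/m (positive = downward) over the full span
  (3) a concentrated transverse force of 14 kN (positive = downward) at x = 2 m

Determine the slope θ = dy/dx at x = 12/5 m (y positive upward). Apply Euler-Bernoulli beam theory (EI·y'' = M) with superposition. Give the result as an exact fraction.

θ(12/5) = -1161/312500 rad

Load 1 — applied couple M₀=13 kN·m at a=8/5 m (b=L-a=12/5):
  θ_1 = M₀a/EI  [x>a] = 13·(8/5)/10000 = 13/6250 rad
Load 2 — uniform load w=3 kN/m over full span:
  θ_2 = -wx(x²-3Lx+3L²)/(6EI) = -3·(12/5)·((12/5)²-3·4·(12/5)+3·4²)/(6·10000) = -234/78125 rad
Load 3 — point force P=14 kN at a=2 m (b=L-a=2):
  θ_3 = -Pa²/(2EI)  [x>a] = -14·2²/(2·10000) = -7/2500 rad
Superposition: θ = Σ θ_i = -1161/312500 rad ≈ -0.003715 rad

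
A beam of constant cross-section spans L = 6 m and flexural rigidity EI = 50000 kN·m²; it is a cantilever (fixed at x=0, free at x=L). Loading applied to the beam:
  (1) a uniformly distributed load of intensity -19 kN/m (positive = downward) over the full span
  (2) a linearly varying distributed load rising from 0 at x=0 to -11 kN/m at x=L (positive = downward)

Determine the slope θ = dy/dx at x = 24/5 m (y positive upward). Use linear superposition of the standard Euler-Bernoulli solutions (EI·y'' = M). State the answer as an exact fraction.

θ(24/5) = 37989/1953125 rad

Load 1 — uniform load w=-19 kN/m over full span:
  θ_1 = -wx(x²-3Lx+3L²)/(6EI) = -(-19)·(24/5)·((24/5)²-3·6·(24/5)+3·6²)/(6·50000) = 5301/390625 rad
Load 2 — triangular load w₀=-11 kN/m (0→w₀ over full span):
  θ_2 = (w₀Lx²/4-w₀L²x/3-w₀x⁴/(24L))/EI = ((-11)·6·(24/5)²/4-(-11)·6²·(24/5)/3-(-11)·(24/5)⁴/(24·6))/50000 = 11484/1953125 rad
Superposition: θ = Σ θ_i = 37989/1953125 rad ≈ 0.019450 rad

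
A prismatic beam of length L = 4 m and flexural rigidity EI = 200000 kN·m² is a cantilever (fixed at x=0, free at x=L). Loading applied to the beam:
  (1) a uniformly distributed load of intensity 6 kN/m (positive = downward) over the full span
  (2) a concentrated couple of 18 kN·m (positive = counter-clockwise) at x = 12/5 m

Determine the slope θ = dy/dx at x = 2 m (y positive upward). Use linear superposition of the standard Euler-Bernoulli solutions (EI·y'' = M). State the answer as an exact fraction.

Load 1 — uniform load w=6 kN/m over full span:
  θ_1 = -wx(x²-3Lx+3L²)/(6EI) = -6·2·(2²-3·4·2+3·4²)/(6·200000) = -7/25000 rad
Load 2 — applied couple M₀=18 kN·m at a=12/5 m (b=L-a=8/5):
  θ_2 = M₀x/EI  [x≤a] = 18·2/200000 = 9/50000 rad
Superposition: θ = Σ θ_i = -1/10000 rad ≈ -0.000100 rad

θ(2) = -1/10000 rad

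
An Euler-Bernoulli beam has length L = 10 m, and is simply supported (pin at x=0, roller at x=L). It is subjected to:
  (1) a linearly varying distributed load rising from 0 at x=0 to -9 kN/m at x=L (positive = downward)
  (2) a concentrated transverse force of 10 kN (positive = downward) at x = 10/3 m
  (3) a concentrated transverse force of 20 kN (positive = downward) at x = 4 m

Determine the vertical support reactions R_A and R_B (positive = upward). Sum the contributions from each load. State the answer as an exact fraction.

Load 1 — triangular load w₀=-9 kN/m (0→w₀ over full span):
  R_A = w₀L/6 = (-9)·10/6 = -15 kN
  R_B = w₀L/3 = (-9)·10/3 = -30 kN
Load 2 — point force P=10 kN at a=10/3 m (b=L-a=20/3):
  R_A = Pb/L = 10·(20/3)/10 = 20/3 kN
  R_B = Pa/L = 10·(10/3)/10 = 10/3 kN
Load 3 — point force P=20 kN at a=4 m (b=L-a=6):
  R_A = Pb/L = 20·6/10 = 12 kN
  R_B = Pa/L = 20·4/10 = 8 kN
Superposition: R_A = 11/3 kN, R_B = -56/3 kN

R_A = 11/3 kN, R_B = -56/3 kN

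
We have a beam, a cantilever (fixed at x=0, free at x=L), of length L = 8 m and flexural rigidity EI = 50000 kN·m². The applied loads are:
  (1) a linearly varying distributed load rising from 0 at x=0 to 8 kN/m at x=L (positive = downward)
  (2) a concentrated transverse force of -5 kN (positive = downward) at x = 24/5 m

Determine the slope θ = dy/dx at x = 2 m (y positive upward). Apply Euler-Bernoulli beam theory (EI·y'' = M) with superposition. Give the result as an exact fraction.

θ(2) = -3/625 rad

Load 1 — triangular load w₀=8 kN/m (0→w₀ over full span):
  θ_1 = (w₀Lx²/4-w₀L²x/3-w₀x⁴/(24L))/EI = (8·8·2²/4-8·8²·2/3-8·2⁴/(24·8))/50000 = -139/25000 rad
Load 2 — point force P=-5 kN at a=24/5 m (b=L-a=16/5):
  θ_2 = -Px(2a-x)/(2EI)  [x≤a] = -(-5)·2·(2·(24/5)-2)/(2·50000) = 19/25000 rad
Superposition: θ = Σ θ_i = -3/625 rad ≈ -0.004800 rad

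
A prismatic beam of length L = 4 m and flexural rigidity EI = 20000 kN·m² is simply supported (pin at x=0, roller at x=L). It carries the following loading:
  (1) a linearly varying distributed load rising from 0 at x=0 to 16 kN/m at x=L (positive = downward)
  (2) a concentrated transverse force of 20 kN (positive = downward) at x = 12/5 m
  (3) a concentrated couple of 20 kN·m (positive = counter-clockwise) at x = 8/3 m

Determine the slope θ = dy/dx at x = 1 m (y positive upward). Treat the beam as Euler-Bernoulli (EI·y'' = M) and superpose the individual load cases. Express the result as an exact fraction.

Load 1 — triangular load w₀=16 kN/m (0→w₀ over full span):
  θ_1 = -w₀(7L⁴-30L²x²+15x⁴)/(360LEI) = -16·(7·4⁴-30·4²·1²+15·1⁴)/(360·4·20000) = -1327/1800000 rad
Load 2 — point force P=20 kN at a=12/5 m (b=L-a=8/5):
  θ_2 = -Pb(L²-b²-3x²)/(6LEI)  [x≤a] = -20·(8/5)·(4²-(8/5)²-3·1²)/(6·4·20000) = -87/125000 rad
Load 3 — applied couple M₀=20 kN·m at a=8/3 m (b=L-a=4/3):
  θ_3 = (M₀x²/(2L)+C₁)/EI  [x≤a] with C₁=M₀(3b²-L²)/(6L)=-80/9 = (20·1²/(2·4)+(-80/9))/20000 = -23/72000 rad
Superposition: θ = Σ θ_i = -2629/1500000 rad ≈ -0.001753 rad

θ(1) = -2629/1500000 rad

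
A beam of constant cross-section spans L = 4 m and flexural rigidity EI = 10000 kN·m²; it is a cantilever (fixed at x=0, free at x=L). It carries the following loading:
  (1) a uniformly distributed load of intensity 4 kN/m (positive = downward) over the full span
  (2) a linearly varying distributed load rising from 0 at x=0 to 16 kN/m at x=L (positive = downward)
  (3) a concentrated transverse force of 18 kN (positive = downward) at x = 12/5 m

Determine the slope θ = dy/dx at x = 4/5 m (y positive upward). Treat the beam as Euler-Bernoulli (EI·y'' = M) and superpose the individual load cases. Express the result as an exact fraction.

θ(4/5) = -12623/1171875 rad

Load 1 — uniform load w=4 kN/m over full span:
  θ_1 = -wx(x²-3Lx+3L²)/(6EI) = -4·(4/5)·((4/5)²-3·4·(4/5)+3·4²)/(6·10000) = -488/234375 rad
Load 2 — triangular load w₀=16 kN/m (0→w₀ over full span):
  θ_2 = (w₀Lx²/4-w₀L²x/3-w₀x⁴/(24L))/EI = (16·4·(4/5)²/4-16·4²·(4/5)/3-16·(4/5)⁴/(24·4))/10000 = -6808/1171875 rad
Load 3 — point force P=18 kN at a=12/5 m (b=L-a=8/5):
  θ_3 = -Px(2a-x)/(2EI)  [x≤a] = -18·(4/5)·(2·(12/5)-(4/5))/(2·10000) = -9/3125 rad
Superposition: θ = Σ θ_i = -12623/1171875 rad ≈ -0.010772 rad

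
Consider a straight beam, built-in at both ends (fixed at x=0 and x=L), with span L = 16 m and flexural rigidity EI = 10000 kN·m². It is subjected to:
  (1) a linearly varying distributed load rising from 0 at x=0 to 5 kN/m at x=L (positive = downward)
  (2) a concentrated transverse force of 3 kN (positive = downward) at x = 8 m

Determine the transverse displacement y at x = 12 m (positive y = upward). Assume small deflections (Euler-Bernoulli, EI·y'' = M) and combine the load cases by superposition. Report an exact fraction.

Load 1 — triangular load w₀=5 kN/m (0→w₀ over full span):
  y_1 = -w₀x²(L-x)²(x+2L)/(120LEI) = -5·12²·(16-12)²·(12+2·16)/(120·16·10000) = -33/1250 m
Load 2 — point force P=3 kN at a=8 m (b=L-a=8):
  y_2 = -Pa²(L-x)²(3bL-(3b+a)(L-x))/(6L³EI)  [x>a] = -3·8²·(16-12)²·(3·8·16-(3·8+8)·(16-12))/(6·16³·10000) = -2/625 m
Superposition: y = Σ y_i = -37/1250 m ≈ -0.029600 m

y(12) = -37/1250 m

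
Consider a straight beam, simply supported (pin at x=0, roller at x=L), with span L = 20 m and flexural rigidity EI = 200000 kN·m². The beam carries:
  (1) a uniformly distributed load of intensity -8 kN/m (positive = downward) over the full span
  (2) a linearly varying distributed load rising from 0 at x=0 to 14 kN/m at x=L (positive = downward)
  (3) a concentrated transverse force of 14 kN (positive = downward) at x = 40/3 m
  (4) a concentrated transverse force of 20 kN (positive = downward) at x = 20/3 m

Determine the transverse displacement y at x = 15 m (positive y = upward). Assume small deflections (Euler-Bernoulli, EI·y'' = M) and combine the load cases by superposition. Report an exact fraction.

y(15) = -8093/691200 m

Load 1 — uniform load w=-8 kN/m over full span:
  y_1 = -wx(L³-2Lx²+x³)/(24EI) = -(-8)·15·(20³-2·20·15²+15³)/(24·200000) = 19/320 m
Load 2 — triangular load w₀=14 kN/m (0→w₀ over full span):
  y_2 = -w₀x(7L⁴-10L²x²+3x⁴)/(360LEI) = -14·15·(7·20⁴-10·20²·15²+3·15⁴)/(360·20·200000) = -833/15360 m
Load 3 — point force P=14 kN at a=40/3 m (b=L-a=20/3):
  y_3 = -Pa(L-x)(2Lx-a²-x²)/(6LEI)  [x>a] = -14·(40/3)·(20-15)·(2·20·15-(40/3)²-15²)/(6·20·200000) = -497/64800 m
Load 4 — point force P=20 kN at a=20/3 m (b=L-a=40/3):
  y_4 = -Pa(L-x)(2Lx-a²-x²)/(6LEI)  [x>a] = -20·(20/3)·(20-15)·(2·20·15-(20/3)²-15²)/(6·20·200000) = -119/12960 m
Superposition: y = Σ y_i = -8093/691200 m ≈ -0.011709 m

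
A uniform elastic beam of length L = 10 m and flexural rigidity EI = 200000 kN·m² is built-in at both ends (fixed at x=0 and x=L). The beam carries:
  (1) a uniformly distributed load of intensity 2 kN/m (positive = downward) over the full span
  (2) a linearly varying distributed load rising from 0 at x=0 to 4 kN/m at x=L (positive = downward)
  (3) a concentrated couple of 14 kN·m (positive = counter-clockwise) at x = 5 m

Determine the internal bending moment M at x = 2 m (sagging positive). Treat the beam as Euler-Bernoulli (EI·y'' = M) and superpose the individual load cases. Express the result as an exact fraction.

M(2) = -11/6 kN·m

Load 1 — uniform load w=2 kN/m over full span:
  M_1 = wLx/2 - wL²/12 - wx²/2 = 2·10·2/2 - 2·10²/12 - 2·2²/2 = -2/3 kN·m
Load 2 — triangular load w₀=4 kN/m (0→w₀ over full span):
  M_2 = 3w₀Lx/20 - w₀L²/30 - w₀x³/(6L) = 3·4·10·2/20 - 4·10²/30 - 4·2³/(6·10) = -28/15 kN·m
Load 3 — applied couple M₀=14 kN·m at a=5 m (b=L-a=5):
  M_3 = R_Ax - M_A  [x≤a] with R_A=21/10, M_A=7/2 = (21/10)·2 - (7/2) = 7/10 kN·m
Superposition: M = Σ M_i = -11/6 kN·m ≈ -1.833333 kN·m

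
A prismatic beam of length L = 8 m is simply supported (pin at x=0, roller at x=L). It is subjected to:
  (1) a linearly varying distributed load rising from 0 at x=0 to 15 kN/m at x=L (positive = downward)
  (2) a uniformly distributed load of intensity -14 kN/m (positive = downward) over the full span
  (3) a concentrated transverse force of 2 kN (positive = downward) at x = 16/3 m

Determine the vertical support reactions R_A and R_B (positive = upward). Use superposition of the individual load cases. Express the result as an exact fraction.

Load 1 — triangular load w₀=15 kN/m (0→w₀ over full span):
  R_A = w₀L/6 = 15·8/6 = 20 kN
  R_B = w₀L/3 = 15·8/3 = 40 kN
Load 2 — uniform load w=-14 kN/m over full span:
  R_A = wL/2 = (-14)·8/2 = -56 kN
  R_B = wL/2 = (-14)·8/2 = -56 kN
Load 3 — point force P=2 kN at a=16/3 m (b=L-a=8/3):
  R_A = Pb/L = 2·(8/3)/8 = 2/3 kN
  R_B = Pa/L = 2·(16/3)/8 = 4/3 kN
Superposition: R_A = -106/3 kN, R_B = -44/3 kN

R_A = -106/3 kN, R_B = -44/3 kN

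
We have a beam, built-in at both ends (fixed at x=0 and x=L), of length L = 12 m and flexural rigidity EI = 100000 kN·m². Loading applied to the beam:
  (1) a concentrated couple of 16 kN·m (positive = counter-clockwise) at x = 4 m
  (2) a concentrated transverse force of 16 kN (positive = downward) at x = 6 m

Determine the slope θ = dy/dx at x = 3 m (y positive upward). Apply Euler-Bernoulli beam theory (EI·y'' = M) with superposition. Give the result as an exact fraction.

θ(3) = -7/25000 rad

Load 1 — applied couple M₀=16 kN·m at a=4 m (b=L-a=8):
  θ_1 = (R_Ax²/2 - M_Ax)/EI  [x≤a] with R_A=16/9, M_A=0 = ((16/9)·3²/2 - 0·3)/100000 = 1/12500 rad
Load 2 — point force P=16 kN at a=6 m (b=L-a=6):
  θ_2 = -Pb²x(2aL-(3a+b)x)/(2L³EI)  [x≤a] = -16·6²·3·(2·6·12-(3·6+6)·3)/(2·12³·100000) = -9/25000 rad
Superposition: θ = Σ θ_i = -7/25000 rad ≈ -0.000280 rad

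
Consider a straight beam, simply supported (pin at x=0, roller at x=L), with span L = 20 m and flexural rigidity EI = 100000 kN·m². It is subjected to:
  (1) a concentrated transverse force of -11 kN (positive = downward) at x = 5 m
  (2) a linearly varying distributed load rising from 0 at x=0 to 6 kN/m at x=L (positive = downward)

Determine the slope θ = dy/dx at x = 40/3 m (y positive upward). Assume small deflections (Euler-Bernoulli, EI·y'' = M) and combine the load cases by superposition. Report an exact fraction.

Load 1 — point force P=-11 kN at a=5 m (b=L-a=15):
  θ_1 = -Pa(2L²-6Lx+3x²+a²)/(6LEI)  [x>a] = -(-11)·5·(2·20²-6·20·(40/3)+3·(40/3)²+5²)/(6·20·100000) = -319/288000 rad
Load 2 — triangular load w₀=6 kN/m (0→w₀ over full span):
  θ_2 = -w₀(7L⁴-30L²x²+15x⁴)/(360LEI) = -6·(7·20⁴-30·20²·(40/3)²+15·(40/3)⁴)/(360·20·100000) = 91/20250 rad
Superposition: θ = Σ θ_i = 8777/2592000 rad ≈ 0.003386 rad

θ(40/3) = 8777/2592000 rad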